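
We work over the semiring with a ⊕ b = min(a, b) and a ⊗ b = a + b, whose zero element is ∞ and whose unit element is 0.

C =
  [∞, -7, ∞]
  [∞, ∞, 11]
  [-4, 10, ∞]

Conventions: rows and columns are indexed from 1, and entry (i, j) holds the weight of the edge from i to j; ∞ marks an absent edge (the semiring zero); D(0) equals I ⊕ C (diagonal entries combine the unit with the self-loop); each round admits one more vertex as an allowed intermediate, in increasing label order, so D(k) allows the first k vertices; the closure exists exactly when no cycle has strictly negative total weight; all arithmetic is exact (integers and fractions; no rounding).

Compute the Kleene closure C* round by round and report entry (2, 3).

D(0):
  [0, -7, ∞]
  [∞, 0, 11]
  [-4, 10, 0]
D(1):
  [0, -7, ∞]
  [∞, 0, 11]
  [-4, -11, 0]
D(2):
  [0, -7, 4]
  [∞, 0, 11]
  [-4, -11, 0]
D(3):
  [0, -7, 4]
  [7, 0, 11]
  [-4, -11, 0]
Answer: C*[2][3] = 11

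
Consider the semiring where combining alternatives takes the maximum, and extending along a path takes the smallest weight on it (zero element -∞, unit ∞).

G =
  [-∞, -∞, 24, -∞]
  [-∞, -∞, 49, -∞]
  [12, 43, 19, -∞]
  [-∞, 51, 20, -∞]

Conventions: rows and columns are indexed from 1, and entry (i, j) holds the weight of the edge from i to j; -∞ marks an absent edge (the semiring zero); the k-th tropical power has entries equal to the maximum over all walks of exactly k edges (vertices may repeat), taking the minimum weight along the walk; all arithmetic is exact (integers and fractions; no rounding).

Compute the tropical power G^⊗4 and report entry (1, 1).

G^⊗2:
  [12, 24, 19, -∞]
  [12, 43, 19, -∞]
  [12, 19, 43, -∞]
  [12, 20, 49, -∞]
G^⊗3:
  [12, 19, 24, -∞]
  [12, 19, 43, -∞]
  [12, 43, 19, -∞]
  [12, 43, 20, -∞]
G^⊗4:
  [12, 24, 19, -∞]
  [12, 43, 19, -∞]
  [12, 19, 43, -∞]
  [12, 20, 43, -∞]
Key observation: the optimum is the walk 1->3->1->3->1, with weight 24 min 12 min 24 min 12 = 12.
Optimal value attained by: walk 1->3->1->3->1.
Answer: (G^⊗4)[1][1] = 12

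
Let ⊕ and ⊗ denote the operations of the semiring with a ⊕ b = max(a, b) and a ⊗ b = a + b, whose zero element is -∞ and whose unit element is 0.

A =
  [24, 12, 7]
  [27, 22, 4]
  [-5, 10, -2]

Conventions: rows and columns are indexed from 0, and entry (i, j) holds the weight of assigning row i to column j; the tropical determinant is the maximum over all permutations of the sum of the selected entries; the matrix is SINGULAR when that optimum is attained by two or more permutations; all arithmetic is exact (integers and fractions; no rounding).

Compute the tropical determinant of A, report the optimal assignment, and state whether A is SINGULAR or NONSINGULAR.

σ = (0, 1, 2): 24 + 22 + (-2) = 44
σ = (0, 2, 1): 24 + 4 + 10 = 38
σ = (1, 0, 2): 12 + 27 + (-2) = 37
σ = (1, 2, 0): 12 + 4 + (-5) = 11
σ = (2, 0, 1): 7 + 27 + 10 = 44
σ = (2, 1, 0): 7 + 22 + (-5) = 24
Optimal value attained by: σ = (0, 1, 2).
Answer: det⊕(A) = 44; verdict: SINGULAR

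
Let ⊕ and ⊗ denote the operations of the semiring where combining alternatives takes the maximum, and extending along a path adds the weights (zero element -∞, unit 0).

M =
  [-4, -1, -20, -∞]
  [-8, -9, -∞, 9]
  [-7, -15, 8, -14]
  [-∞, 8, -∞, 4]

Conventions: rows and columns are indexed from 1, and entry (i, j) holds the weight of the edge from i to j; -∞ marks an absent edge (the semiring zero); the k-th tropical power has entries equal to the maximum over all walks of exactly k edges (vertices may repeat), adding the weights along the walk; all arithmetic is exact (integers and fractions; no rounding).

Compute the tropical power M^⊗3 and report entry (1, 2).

M^⊗2:
  [-8, -5, -12, 8]
  [-12, 17, -28, 13]
  [1, -6, 16, -6]
  [0, 12, -∞, 17]
M^⊗3:
  [-12, 16, -4, 12]
  [9, 21, -20, 26]
  [9, 2, 24, 3]
  [4, 25, -20, 21]
Key observation: the optimum is the walk 1->2->4->2, with weight (-1) + 9 + 8 = 16.
Optimal value attained by: walk 1->2->4->2.
Answer: (M^⊗3)[1][2] = 16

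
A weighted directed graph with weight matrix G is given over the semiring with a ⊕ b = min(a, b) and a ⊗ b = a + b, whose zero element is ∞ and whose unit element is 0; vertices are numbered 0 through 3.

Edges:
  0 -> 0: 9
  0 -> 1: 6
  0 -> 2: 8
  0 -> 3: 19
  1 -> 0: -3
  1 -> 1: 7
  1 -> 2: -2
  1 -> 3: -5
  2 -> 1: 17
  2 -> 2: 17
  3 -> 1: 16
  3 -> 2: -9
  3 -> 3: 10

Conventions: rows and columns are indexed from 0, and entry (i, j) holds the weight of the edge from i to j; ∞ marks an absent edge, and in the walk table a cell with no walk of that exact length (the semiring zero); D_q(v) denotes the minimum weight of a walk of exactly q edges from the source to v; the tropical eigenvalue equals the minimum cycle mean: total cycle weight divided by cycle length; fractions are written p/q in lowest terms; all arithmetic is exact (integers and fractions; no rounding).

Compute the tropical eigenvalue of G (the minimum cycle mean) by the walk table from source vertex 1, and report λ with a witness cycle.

q=0: [∞, 0, ∞, ∞]
q=1: [-3, 7, -2, -5]
q=2: [4, 3, -14, 2]
q=3: [0, 3, -7, -2]
q=4: [0, 6, -11, -2]
Optimal cycle mean attained by: cycle 1->3->2->1, total (-5) + (-9) + 17, length 3.
Answer: λ = 1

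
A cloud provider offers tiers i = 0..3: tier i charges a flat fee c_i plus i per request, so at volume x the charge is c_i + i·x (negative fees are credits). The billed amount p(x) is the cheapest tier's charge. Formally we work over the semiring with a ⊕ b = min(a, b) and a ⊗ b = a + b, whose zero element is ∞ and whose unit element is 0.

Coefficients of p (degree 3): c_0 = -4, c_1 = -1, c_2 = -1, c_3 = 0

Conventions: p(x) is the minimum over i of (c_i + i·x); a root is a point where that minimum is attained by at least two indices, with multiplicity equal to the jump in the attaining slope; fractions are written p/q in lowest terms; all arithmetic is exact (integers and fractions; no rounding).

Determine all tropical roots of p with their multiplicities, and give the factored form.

hull edge (i=0, c=-4) to (i=3, c=0): slope 4/3, span 3
Factored form: p(x) = 0 ⊗ (x ⊕ (-4/3)) ⊗ (x ⊕ (-4/3)) ⊗ (x ⊕ (-4/3))
Answer: roots = -4/3 (mult 3)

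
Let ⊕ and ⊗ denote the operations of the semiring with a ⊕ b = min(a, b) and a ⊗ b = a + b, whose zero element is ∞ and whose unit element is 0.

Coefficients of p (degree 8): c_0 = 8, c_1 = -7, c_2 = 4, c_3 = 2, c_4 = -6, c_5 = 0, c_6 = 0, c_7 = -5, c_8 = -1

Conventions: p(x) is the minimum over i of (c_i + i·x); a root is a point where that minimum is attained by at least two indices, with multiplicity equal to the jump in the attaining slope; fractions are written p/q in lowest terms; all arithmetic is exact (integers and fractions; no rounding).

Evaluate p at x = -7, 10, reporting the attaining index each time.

p(-7) = min(8+0·(-7)=8, -7+1·(-7)=-14, 4+2·(-7)=-10, 2+3·(-7)=-19, -6+4·(-7)=-34, 0+5·(-7)=-35, 0+6·(-7)=-42, -5+7·(-7)=-54, -1+8·(-7)=-57) = -57 (attained by i=8)
p(10) = min(8+0·10=8, -7+1·10=3, 4+2·10=24, 2+3·10=32, -6+4·10=34, 0+5·10=50, 0+6·10=60, -5+7·10=65, -1+8·10=79) = 3 (attained by i=1)
Answer: p(-7) = -57; p(10) = 3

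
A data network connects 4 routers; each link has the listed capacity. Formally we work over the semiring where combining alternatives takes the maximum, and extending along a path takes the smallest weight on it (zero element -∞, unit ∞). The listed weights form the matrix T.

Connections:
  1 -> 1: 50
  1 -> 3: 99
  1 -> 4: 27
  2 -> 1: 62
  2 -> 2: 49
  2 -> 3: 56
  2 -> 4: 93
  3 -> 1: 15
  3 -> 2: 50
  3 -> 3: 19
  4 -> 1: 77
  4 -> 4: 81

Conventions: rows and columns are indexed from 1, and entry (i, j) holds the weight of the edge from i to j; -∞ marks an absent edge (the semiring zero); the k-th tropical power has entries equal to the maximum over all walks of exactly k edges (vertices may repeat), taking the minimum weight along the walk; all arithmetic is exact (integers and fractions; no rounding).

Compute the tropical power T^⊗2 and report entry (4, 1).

T^⊗2:
  [50, 50, 50, 27]
  [77, 50, 62, 81]
  [50, 49, 50, 50]
  [77, -∞, 77, 81]
Key observation: the optimum is the walk 4->4->1, with weight 81 min 77 = 77.
Optimal value attained by: walk 4->4->1.
Answer: (T^⊗2)[4][1] = 77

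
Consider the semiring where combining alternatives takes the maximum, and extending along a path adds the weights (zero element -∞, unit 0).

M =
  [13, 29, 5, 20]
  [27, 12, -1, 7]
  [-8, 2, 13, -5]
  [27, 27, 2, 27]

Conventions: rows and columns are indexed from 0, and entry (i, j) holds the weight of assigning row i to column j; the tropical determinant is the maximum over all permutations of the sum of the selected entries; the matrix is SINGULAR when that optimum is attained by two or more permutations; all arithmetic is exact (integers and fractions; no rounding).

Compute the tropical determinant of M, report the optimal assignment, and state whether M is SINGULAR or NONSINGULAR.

σ = (0, 1, 2, 3): 13 + 12 + 13 + 27 = 65
σ = (0, 1, 3, 2): 13 + 12 + (-5) + 2 = 22
σ = (0, 2, 1, 3): 13 + (-1) + 2 + 27 = 41
σ = (0, 2, 3, 1): 13 + (-1) + (-5) + 27 = 34
σ = (0, 3, 1, 2): 13 + 7 + 2 + 2 = 24
σ = (0, 3, 2, 1): 13 + 7 + 13 + 27 = 60
σ = (1, 0, 2, 3): 29 + 27 + 13 + 27 = 96
σ = (1, 0, 3, 2): 29 + 27 + (-5) + 2 = 53
σ = (1, 2, 0, 3): 29 + (-1) + (-8) + 27 = 47
σ = (1, 2, 3, 0): 29 + (-1) + (-5) + 27 = 50
σ = (1, 3, 0, 2): 29 + 7 + (-8) + 2 = 30
σ = (1, 3, 2, 0): 29 + 7 + 13 + 27 = 76
σ = (2, 0, 1, 3): 5 + 27 + 2 + 27 = 61
σ = (2, 0, 3, 1): 5 + 27 + (-5) + 27 = 54
σ = (2, 1, 0, 3): 5 + 12 + (-8) + 27 = 36
σ = (2, 1, 3, 0): 5 + 12 + (-5) + 27 = 39
σ = (2, 3, 0, 1): 5 + 7 + (-8) + 27 = 31
σ = (2, 3, 1, 0): 5 + 7 + 2 + 27 = 41
σ = (3, 0, 1, 2): 20 + 27 + 2 + 2 = 51
σ = (3, 0, 2, 1): 20 + 27 + 13 + 27 = 87
σ = (3, 1, 0, 2): 20 + 12 + (-8) + 2 = 26
σ = (3, 1, 2, 0): 20 + 12 + 13 + 27 = 72
σ = (3, 2, 0, 1): 20 + (-1) + (-8) + 27 = 38
σ = (3, 2, 1, 0): 20 + (-1) + 2 + 27 = 48
Optimal value attained by: σ = (1, 0, 2, 3).
Answer: det⊕(M) = 96; verdict: NONSINGULAR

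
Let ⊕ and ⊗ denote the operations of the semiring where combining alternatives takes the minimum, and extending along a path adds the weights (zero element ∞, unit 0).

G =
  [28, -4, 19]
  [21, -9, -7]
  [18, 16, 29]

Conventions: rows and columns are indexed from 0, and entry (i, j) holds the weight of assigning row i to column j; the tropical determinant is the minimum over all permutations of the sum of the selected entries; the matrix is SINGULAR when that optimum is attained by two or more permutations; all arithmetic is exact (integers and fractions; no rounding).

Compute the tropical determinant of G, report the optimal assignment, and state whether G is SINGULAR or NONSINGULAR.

σ = (0, 1, 2): 28 + (-9) + 29 = 48
σ = (0, 2, 1): 28 + (-7) + 16 = 37
σ = (1, 0, 2): (-4) + 21 + 29 = 46
σ = (1, 2, 0): (-4) + (-7) + 18 = 7
σ = (2, 0, 1): 19 + 21 + 16 = 56
σ = (2, 1, 0): 19 + (-9) + 18 = 28
Optimal value attained by: σ = (1, 2, 0).
Answer: det⊕(G) = 7; verdict: NONSINGULAR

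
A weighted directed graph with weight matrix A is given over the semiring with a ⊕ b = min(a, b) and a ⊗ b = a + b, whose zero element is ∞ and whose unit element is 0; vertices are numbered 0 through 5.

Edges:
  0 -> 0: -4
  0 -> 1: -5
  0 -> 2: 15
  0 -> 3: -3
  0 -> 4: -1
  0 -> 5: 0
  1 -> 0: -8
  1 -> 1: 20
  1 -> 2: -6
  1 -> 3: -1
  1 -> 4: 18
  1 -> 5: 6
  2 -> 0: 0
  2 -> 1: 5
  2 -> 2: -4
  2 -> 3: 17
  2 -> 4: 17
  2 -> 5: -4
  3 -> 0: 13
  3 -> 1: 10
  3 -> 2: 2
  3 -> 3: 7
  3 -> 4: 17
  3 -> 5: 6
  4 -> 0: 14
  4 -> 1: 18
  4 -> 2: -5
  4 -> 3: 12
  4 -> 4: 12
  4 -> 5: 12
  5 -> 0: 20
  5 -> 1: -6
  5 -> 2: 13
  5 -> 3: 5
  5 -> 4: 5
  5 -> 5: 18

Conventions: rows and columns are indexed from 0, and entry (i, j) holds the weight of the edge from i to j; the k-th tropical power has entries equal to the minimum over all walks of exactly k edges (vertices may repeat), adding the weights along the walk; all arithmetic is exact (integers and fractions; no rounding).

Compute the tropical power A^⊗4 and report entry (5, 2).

A^⊗2:
  [-13, -9, -11, -7, -5, -4]
  [-12, -13, -10, -11, -9, -10]
  [-4, -10, -8, -3, -1, -8]
  [2, 0, -2, 9, 11, -2]
  [-5, 0, -9, 11, 12, -9]
  [-14, 12, -12, -7, 12, 0]
A^⊗3:
  [-17, -18, -15, -16, -14, -15]
  [-21, -17, -19, -15, -13, -14]
  [-18, -14, -16, -11, -5, -12]
  [-8, -8, -6, -1, 1, -6]
  [-9, -15, -13, -8, -6, -13]
  [-18, -19, -16, -17, -15, -16]
A^⊗4:
  [-26, -22, -24, -20, -18, -19]
  [-25, -26, -23, -24, -22, -23]
  [-22, -23, -20, -21, -19, -20]
  [-16, -13, -14, -11, -9, -10]
  [-23, -19, -21, -16, -10, -17]
  [-27, -23, -25, -21, -19, -20]
Key observation: the optimum is the walk 5->1->0->1->2, with weight (-6) + (-8) + (-5) + (-6) = -25.
Optimal value attained by: walk 5->1->0->1->2.
Answer: (A^⊗4)[5][2] = -25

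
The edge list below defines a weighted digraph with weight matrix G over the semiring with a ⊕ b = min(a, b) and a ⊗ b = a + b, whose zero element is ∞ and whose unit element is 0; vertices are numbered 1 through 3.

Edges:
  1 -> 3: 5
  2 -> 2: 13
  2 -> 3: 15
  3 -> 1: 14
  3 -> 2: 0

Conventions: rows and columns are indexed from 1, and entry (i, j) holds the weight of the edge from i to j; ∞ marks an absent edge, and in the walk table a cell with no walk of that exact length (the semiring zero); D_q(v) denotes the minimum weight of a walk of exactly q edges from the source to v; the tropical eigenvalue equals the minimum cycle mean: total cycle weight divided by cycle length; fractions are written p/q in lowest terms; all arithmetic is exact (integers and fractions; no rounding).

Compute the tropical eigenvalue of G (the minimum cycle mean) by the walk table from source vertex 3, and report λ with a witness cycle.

q=0: [∞, ∞, 0]
q=1: [14, 0, ∞]
q=2: [∞, 13, 15]
q=3: [29, 15, 28]
Optimal cycle mean attained by: cycle 2->3->2, total 15 + 0, length 2.
Answer: λ = 15/2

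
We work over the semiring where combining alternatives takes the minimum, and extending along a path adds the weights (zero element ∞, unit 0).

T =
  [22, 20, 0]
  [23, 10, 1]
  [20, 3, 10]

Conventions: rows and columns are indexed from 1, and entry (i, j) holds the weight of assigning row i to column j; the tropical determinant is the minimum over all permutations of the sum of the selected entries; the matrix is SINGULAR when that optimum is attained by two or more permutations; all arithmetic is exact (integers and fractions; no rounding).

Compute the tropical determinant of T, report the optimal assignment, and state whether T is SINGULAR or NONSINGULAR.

σ = (1, 2, 3): 22 + 10 + 10 = 42
σ = (1, 3, 2): 22 + 1 + 3 = 26
σ = (2, 1, 3): 20 + 23 + 10 = 53
σ = (2, 3, 1): 20 + 1 + 20 = 41
σ = (3, 1, 2): 0 + 23 + 3 = 26
σ = (3, 2, 1): 0 + 10 + 20 = 30
Optimal value attained by: σ = (1, 3, 2).
Answer: det⊕(T) = 26; verdict: SINGULAR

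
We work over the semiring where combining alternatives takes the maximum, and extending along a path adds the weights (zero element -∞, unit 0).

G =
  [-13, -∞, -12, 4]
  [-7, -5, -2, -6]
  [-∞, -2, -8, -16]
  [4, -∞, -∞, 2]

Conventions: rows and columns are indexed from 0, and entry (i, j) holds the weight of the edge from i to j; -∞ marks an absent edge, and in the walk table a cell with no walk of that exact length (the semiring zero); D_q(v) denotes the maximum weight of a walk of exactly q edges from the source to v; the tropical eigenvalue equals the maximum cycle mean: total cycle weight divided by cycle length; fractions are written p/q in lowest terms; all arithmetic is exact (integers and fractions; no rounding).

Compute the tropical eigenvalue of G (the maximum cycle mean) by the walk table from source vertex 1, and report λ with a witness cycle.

q=0: [-∞, 0, -∞, -∞]
q=1: [-7, -5, -2, -6]
q=2: [-2, -4, -7, -3]
q=3: [1, -9, -6, 2]
q=4: [6, -8, -11, 5]
Optimal cycle mean attained by: cycle 0->3->0, total 4 + 4, length 2.
Answer: λ = 4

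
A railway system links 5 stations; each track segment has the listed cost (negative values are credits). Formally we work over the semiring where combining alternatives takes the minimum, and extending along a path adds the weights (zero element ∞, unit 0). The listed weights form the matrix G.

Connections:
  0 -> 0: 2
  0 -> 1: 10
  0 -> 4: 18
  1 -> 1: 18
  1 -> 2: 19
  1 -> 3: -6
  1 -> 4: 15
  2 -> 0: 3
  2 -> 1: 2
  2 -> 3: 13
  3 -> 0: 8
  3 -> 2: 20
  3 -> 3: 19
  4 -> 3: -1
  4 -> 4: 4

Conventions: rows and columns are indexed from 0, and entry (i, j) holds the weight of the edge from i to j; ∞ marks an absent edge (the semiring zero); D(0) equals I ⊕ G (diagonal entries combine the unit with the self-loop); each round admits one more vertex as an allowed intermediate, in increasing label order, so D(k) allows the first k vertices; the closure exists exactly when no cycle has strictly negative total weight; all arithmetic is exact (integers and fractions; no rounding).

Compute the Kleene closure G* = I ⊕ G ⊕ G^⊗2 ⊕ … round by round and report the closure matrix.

D(0):
  [0, 10, ∞, ∞, 18]
  [∞, 0, 19, -6, 15]
  [3, 2, 0, 13, ∞]
  [8, ∞, 20, 0, ∞]
  [∞, ∞, ∞, -1, 0]
D(1):
  [0, 10, ∞, ∞, 18]
  [∞, 0, 19, -6, 15]
  [3, 2, 0, 13, 21]
  [8, 18, 20, 0, 26]
  [∞, ∞, ∞, -1, 0]
D(2):
  [0, 10, 29, 4, 18]
  [∞, 0, 19, -6, 15]
  [3, 2, 0, -4, 17]
  [8, 18, 20, 0, 26]
  [∞, ∞, ∞, -1, 0]
D(3):
  [0, 10, 29, 4, 18]
  [22, 0, 19, -6, 15]
  [3, 2, 0, -4, 17]
  [8, 18, 20, 0, 26]
  [∞, ∞, ∞, -1, 0]
D(4):
  [0, 10, 24, 4, 18]
  [2, 0, 14, -6, 15]
  [3, 2, 0, -4, 17]
  [8, 18, 20, 0, 26]
  [7, 17, 19, -1, 0]
D(5):
  [0, 10, 24, 4, 18]
  [2, 0, 14, -6, 15]
  [3, 2, 0, -4, 17]
  [8, 18, 20, 0, 26]
  [7, 17, 19, -1, 0]
Answer: G* = [[0, 10, 24, 4, 18], [2, 0, 14, -6, 15], [3, 2, 0, -4, 17], [8, 18, 20, 0, 26], [7, 17, 19, -1, 0]]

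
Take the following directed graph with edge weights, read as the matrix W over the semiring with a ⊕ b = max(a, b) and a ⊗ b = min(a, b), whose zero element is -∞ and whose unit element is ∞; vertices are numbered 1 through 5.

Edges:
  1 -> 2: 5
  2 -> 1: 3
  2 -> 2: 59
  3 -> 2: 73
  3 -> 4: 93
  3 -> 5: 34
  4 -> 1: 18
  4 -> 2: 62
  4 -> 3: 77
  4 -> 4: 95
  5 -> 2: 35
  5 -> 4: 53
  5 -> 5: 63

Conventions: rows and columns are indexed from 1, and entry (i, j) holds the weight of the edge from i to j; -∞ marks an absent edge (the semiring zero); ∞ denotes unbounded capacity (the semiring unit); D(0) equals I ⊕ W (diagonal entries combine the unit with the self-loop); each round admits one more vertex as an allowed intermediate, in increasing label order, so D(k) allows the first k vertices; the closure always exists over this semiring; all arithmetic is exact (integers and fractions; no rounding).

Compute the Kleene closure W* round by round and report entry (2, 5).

D(0):
  [∞, 5, -∞, -∞, -∞]
  [3, ∞, -∞, -∞, -∞]
  [-∞, 73, ∞, 93, 34]
  [18, 62, 77, ∞, -∞]
  [-∞, 35, -∞, 53, ∞]
D(1):
  [∞, 5, -∞, -∞, -∞]
  [3, ∞, -∞, -∞, -∞]
  [-∞, 73, ∞, 93, 34]
  [18, 62, 77, ∞, -∞]
  [-∞, 35, -∞, 53, ∞]
D(2):
  [∞, 5, -∞, -∞, -∞]
  [3, ∞, -∞, -∞, -∞]
  [3, 73, ∞, 93, 34]
  [18, 62, 77, ∞, -∞]
  [3, 35, -∞, 53, ∞]
D(3):
  [∞, 5, -∞, -∞, -∞]
  [3, ∞, -∞, -∞, -∞]
  [3, 73, ∞, 93, 34]
  [18, 73, 77, ∞, 34]
  [3, 35, -∞, 53, ∞]
D(4):
  [∞, 5, -∞, -∞, -∞]
  [3, ∞, -∞, -∞, -∞]
  [18, 73, ∞, 93, 34]
  [18, 73, 77, ∞, 34]
  [18, 53, 53, 53, ∞]
D(5):
  [∞, 5, -∞, -∞, -∞]
  [3, ∞, -∞, -∞, -∞]
  [18, 73, ∞, 93, 34]
  [18, 73, 77, ∞, 34]
  [18, 53, 53, 53, ∞]
Answer: W*[2][5] = -∞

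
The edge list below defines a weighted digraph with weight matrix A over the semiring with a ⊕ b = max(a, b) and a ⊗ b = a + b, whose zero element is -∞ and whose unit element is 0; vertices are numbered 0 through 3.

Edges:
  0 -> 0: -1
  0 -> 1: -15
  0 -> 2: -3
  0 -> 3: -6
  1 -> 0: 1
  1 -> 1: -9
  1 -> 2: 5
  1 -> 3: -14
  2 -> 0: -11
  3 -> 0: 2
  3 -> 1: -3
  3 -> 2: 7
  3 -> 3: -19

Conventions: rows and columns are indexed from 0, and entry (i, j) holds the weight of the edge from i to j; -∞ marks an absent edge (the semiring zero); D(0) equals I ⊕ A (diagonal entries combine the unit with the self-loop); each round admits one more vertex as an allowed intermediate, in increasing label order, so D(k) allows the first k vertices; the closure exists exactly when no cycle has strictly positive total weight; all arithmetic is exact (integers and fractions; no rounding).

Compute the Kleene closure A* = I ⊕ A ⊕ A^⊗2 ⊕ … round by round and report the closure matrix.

D(0):
  [0, -15, -3, -6]
  [1, 0, 5, -14]
  [-11, -∞, 0, -∞]
  [2, -3, 7, 0]
D(1):
  [0, -15, -3, -6]
  [1, 0, 5, -5]
  [-11, -26, 0, -17]
  [2, -3, 7, 0]
D(2):
  [0, -15, -3, -6]
  [1, 0, 5, -5]
  [-11, -26, 0, -17]
  [2, -3, 7, 0]
D(3):
  [0, -15, -3, -6]
  [1, 0, 5, -5]
  [-11, -26, 0, -17]
  [2, -3, 7, 0]
D(4):
  [0, -9, 1, -6]
  [1, 0, 5, -5]
  [-11, -20, 0, -17]
  [2, -3, 7, 0]
Answer: A* = [[0, -9, 1, -6], [1, 0, 5, -5], [-11, -20, 0, -17], [2, -3, 7, 0]]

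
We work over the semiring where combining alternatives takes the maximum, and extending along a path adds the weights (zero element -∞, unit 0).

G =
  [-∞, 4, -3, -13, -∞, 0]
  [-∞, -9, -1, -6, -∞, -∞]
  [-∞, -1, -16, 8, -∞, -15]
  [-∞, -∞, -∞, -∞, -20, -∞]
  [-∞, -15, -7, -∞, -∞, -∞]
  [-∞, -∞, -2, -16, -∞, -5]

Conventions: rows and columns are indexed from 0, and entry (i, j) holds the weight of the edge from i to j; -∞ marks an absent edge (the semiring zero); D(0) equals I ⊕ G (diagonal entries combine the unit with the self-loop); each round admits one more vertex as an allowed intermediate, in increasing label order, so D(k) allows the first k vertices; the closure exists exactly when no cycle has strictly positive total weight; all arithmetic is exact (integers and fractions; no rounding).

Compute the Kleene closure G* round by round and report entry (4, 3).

D(0):
  [0, 4, -3, -13, -∞, 0]
  [-∞, 0, -1, -6, -∞, -∞]
  [-∞, -1, 0, 8, -∞, -15]
  [-∞, -∞, -∞, 0, -20, -∞]
  [-∞, -15, -7, -∞, 0, -∞]
  [-∞, -∞, -2, -16, -∞, 0]
D(1):
  [0, 4, -3, -13, -∞, 0]
  [-∞, 0, -1, -6, -∞, -∞]
  [-∞, -1, 0, 8, -∞, -15]
  [-∞, -∞, -∞, 0, -20, -∞]
  [-∞, -15, -7, -∞, 0, -∞]
  [-∞, -∞, -2, -16, -∞, 0]
D(2):
  [0, 4, 3, -2, -∞, 0]
  [-∞, 0, -1, -6, -∞, -∞]
  [-∞, -1, 0, 8, -∞, -15]
  [-∞, -∞, -∞, 0, -20, -∞]
  [-∞, -15, -7, -21, 0, -∞]
  [-∞, -∞, -2, -16, -∞, 0]
D(3):
  [0, 4, 3, 11, -∞, 0]
  [-∞, 0, -1, 7, -∞, -16]
  [-∞, -1, 0, 8, -∞, -15]
  [-∞, -∞, -∞, 0, -20, -∞]
  [-∞, -8, -7, 1, 0, -22]
  [-∞, -3, -2, 6, -∞, 0]
D(4):
  [0, 4, 3, 11, -9, 0]
  [-∞, 0, -1, 7, -13, -16]
  [-∞, -1, 0, 8, -12, -15]
  [-∞, -∞, -∞, 0, -20, -∞]
  [-∞, -8, -7, 1, 0, -22]
  [-∞, -3, -2, 6, -14, 0]
D(5):
  [0, 4, 3, 11, -9, 0]
  [-∞, 0, -1, 7, -13, -16]
  [-∞, -1, 0, 8, -12, -15]
  [-∞, -28, -27, 0, -20, -42]
  [-∞, -8, -7, 1, 0, -22]
  [-∞, -3, -2, 6, -14, 0]
D(6):
  [0, 4, 3, 11, -9, 0]
  [-∞, 0, -1, 7, -13, -16]
  [-∞, -1, 0, 8, -12, -15]
  [-∞, -28, -27, 0, -20, -42]
  [-∞, -8, -7, 1, 0, -22]
  [-∞, -3, -2, 6, -14, 0]
Answer: G*[4][3] = 1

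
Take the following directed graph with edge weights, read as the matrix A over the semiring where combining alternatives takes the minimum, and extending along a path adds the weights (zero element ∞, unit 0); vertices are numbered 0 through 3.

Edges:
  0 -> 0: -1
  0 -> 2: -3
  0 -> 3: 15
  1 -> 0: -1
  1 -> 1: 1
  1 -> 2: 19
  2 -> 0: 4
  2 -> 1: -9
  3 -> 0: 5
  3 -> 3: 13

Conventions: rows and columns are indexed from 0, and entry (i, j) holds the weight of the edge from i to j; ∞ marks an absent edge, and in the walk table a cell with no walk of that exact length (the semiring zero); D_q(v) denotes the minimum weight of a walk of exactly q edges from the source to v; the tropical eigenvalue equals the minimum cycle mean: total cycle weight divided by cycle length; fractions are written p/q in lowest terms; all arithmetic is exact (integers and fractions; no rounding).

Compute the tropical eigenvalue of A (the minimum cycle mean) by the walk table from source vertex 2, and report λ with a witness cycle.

q=0: [∞, ∞, 0, ∞]
q=1: [4, -9, ∞, ∞]
q=2: [-10, -8, 1, 19]
q=3: [-11, -8, -13, 5]
q=4: [-12, -22, -14, 4]
Optimal cycle mean attained by: cycle 0->2->1->0, total (-3) + (-9) + (-1), length 3.
Answer: λ = -13/3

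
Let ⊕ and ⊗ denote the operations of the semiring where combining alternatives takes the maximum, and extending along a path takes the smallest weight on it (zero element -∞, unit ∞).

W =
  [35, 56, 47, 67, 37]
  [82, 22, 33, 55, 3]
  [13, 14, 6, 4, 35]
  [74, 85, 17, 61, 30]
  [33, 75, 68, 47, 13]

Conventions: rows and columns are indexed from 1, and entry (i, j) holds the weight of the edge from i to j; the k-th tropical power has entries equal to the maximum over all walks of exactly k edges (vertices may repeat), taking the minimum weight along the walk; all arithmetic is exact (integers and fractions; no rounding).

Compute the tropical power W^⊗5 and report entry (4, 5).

W^⊗2:
  [67, 67, 37, 61, 35]
  [55, 56, 47, 67, 37]
  [33, 35, 35, 35, 13]
  [82, 61, 47, 67, 37]
  [75, 47, 33, 55, 35]
W^⊗3:
  [67, 61, 47, 67, 37]
  [67, 67, 47, 61, 37]
  [35, 35, 33, 35, 35]
  [67, 67, 47, 67, 37]
  [55, 56, 47, 67, 37]
W^⊗4:
  [67, 67, 47, 67, 37]
  [67, 61, 47, 67, 37]
  [35, 35, 35, 35, 35]
  [67, 67, 47, 67, 37]
  [67, 67, 47, 61, 37]
W^⊗5:
  [67, 67, 47, 67, 37]
  [67, 67, 47, 67, 37]
  [35, 35, 35, 35, 35]
  [67, 67, 47, 67, 37]
  [67, 61, 47, 67, 37]
Key observation: the optimum is the walk 4->1->2->4->1->5, with weight 74 min 56 min 55 min 74 min 37 = 37.
Optimal value attained by: walk 4->1->2->4->1->5.
Answer: (W^⊗5)[4][5] = 37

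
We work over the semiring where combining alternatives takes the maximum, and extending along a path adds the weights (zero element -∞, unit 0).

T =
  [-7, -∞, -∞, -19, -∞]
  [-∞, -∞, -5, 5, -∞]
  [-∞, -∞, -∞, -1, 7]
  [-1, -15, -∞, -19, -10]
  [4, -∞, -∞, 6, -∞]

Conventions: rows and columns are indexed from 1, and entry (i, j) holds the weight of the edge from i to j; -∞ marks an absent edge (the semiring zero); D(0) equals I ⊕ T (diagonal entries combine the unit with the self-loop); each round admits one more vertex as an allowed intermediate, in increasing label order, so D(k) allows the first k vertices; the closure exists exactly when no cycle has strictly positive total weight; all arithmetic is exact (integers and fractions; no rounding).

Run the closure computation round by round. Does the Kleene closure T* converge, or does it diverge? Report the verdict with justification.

D(0):
  [0, -∞, -∞, -19, -∞]
  [-∞, 0, -5, 5, -∞]
  [-∞, -∞, 0, -1, 7]
  [-1, -15, -∞, 0, -10]
  [4, -∞, -∞, 6, 0]
D(1):
  [0, -∞, -∞, -19, -∞]
  [-∞, 0, -5, 5, -∞]
  [-∞, -∞, 0, -1, 7]
  [-1, -15, -∞, 0, -10]
  [4, -∞, -∞, 6, 0]
D(2):
  [0, -∞, -∞, -19, -∞]
  [-∞, 0, -5, 5, -∞]
  [-∞, -∞, 0, -1, 7]
  [-1, -15, -20, 0, -10]
  [4, -∞, -∞, 6, 0]
D(3):
  [0, -∞, -∞, -19, -∞]
  [-∞, 0, -5, 5, 2]
  [-∞, -∞, 0, -1, 7]
  [-1, -15, -20, 0, -10]
  [4, -∞, -∞, 6, 0]
D(4):
  [0, -34, -39, -19, -29]
  [4, 0, -5, 5, 2]
  [-2, -16, 0, -1, 7]
  [-1, -15, -20, 0, -10]
  [5, -9, -14, 6, 0]
D(5):
  [0, -34, -39, -19, -29]
  [7, 0, -5, 8, 2]
  [12, -2, 0, 13, 7]
  [-1, -15, -20, 0, -10]
  [5, -9, -14, 6, 0]
Key observation: every diagonal entry stays at the unit through all rounds, so no improving cycle exists.
Answer: CONVERGES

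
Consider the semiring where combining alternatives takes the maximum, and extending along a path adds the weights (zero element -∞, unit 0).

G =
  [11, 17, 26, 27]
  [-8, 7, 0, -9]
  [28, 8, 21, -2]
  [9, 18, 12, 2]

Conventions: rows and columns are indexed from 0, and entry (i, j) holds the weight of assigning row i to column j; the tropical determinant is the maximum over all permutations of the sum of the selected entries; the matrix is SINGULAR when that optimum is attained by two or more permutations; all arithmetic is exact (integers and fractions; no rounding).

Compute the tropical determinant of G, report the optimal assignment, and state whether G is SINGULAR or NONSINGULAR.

σ = (0, 1, 2, 3): 11 + 7 + 21 + 2 = 41
σ = (0, 1, 3, 2): 11 + 7 + (-2) + 12 = 28
σ = (0, 2, 1, 3): 11 + 0 + 8 + 2 = 21
σ = (0, 2, 3, 1): 11 + 0 + (-2) + 18 = 27
σ = (0, 3, 1, 2): 11 + (-9) + 8 + 12 = 22
σ = (0, 3, 2, 1): 11 + (-9) + 21 + 18 = 41
σ = (1, 0, 2, 3): 17 + (-8) + 21 + 2 = 32
σ = (1, 0, 3, 2): 17 + (-8) + (-2) + 12 = 19
σ = (1, 2, 0, 3): 17 + 0 + 28 + 2 = 47
σ = (1, 2, 3, 0): 17 + 0 + (-2) + 9 = 24
σ = (1, 3, 0, 2): 17 + (-9) + 28 + 12 = 48
σ = (1, 3, 2, 0): 17 + (-9) + 21 + 9 = 38
σ = (2, 0, 1, 3): 26 + (-8) + 8 + 2 = 28
σ = (2, 0, 3, 1): 26 + (-8) + (-2) + 18 = 34
σ = (2, 1, 0, 3): 26 + 7 + 28 + 2 = 63
σ = (2, 1, 3, 0): 26 + 7 + (-2) + 9 = 40
σ = (2, 3, 0, 1): 26 + (-9) + 28 + 18 = 63
σ = (2, 3, 1, 0): 26 + (-9) + 8 + 9 = 34
σ = (3, 0, 1, 2): 27 + (-8) + 8 + 12 = 39
σ = (3, 0, 2, 1): 27 + (-8) + 21 + 18 = 58
σ = (3, 1, 0, 2): 27 + 7 + 28 + 12 = 74
σ = (3, 1, 2, 0): 27 + 7 + 21 + 9 = 64
σ = (3, 2, 0, 1): 27 + 0 + 28 + 18 = 73
σ = (3, 2, 1, 0): 27 + 0 + 8 + 9 = 44
Optimal value attained by: σ = (3, 1, 0, 2).
Answer: det⊕(G) = 74; verdict: NONSINGULAR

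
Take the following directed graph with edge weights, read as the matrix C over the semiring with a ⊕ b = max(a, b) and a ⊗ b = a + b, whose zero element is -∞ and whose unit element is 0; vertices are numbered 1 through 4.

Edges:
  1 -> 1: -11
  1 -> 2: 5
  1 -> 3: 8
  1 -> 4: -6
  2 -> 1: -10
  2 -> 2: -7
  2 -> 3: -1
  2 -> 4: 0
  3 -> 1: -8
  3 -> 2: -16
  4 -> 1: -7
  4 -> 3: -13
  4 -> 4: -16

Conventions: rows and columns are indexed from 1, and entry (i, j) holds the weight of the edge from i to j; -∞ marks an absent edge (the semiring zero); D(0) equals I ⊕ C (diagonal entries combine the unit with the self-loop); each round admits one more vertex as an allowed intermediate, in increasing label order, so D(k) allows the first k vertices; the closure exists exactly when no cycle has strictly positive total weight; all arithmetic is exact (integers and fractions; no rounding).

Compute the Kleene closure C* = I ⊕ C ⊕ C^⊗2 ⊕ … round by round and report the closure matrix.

D(0):
  [0, 5, 8, -6]
  [-10, 0, -1, 0]
  [-8, -16, 0, -∞]
  [-7, -∞, -13, 0]
D(1):
  [0, 5, 8, -6]
  [-10, 0, -1, 0]
  [-8, -3, 0, -14]
  [-7, -2, 1, 0]
D(2):
  [0, 5, 8, 5]
  [-10, 0, -1, 0]
  [-8, -3, 0, -3]
  [-7, -2, 1, 0]
D(3):
  [0, 5, 8, 5]
  [-9, 0, -1, 0]
  [-8, -3, 0, -3]
  [-7, -2, 1, 0]
D(4):
  [0, 5, 8, 5]
  [-7, 0, 1, 0]
  [-8, -3, 0, -3]
  [-7, -2, 1, 0]
Answer: C* = [[0, 5, 8, 5], [-7, 0, 1, 0], [-8, -3, 0, -3], [-7, -2, 1, 0]]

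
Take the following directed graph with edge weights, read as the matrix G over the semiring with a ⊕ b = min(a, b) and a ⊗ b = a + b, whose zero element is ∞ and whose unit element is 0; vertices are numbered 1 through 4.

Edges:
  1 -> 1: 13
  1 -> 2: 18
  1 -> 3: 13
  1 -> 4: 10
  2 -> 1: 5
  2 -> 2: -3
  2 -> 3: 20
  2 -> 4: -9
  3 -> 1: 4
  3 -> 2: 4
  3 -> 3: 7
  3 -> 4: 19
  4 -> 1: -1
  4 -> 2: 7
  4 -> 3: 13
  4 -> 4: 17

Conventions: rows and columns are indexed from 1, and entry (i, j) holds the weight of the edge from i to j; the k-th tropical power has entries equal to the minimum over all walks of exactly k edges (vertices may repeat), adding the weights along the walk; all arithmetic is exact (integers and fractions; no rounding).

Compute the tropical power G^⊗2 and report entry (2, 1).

G^⊗2:
  [9, 15, 20, 9]
  [-10, -6, 4, -12]
  [9, 1, 14, -5]
  [12, 4, 12, -2]
Key observation: the optimum is the walk 2->4->1, with weight (-9) + (-1) = -10.
Optimal value attained by: walk 2->4->1.
Answer: (G^⊗2)[2][1] = -10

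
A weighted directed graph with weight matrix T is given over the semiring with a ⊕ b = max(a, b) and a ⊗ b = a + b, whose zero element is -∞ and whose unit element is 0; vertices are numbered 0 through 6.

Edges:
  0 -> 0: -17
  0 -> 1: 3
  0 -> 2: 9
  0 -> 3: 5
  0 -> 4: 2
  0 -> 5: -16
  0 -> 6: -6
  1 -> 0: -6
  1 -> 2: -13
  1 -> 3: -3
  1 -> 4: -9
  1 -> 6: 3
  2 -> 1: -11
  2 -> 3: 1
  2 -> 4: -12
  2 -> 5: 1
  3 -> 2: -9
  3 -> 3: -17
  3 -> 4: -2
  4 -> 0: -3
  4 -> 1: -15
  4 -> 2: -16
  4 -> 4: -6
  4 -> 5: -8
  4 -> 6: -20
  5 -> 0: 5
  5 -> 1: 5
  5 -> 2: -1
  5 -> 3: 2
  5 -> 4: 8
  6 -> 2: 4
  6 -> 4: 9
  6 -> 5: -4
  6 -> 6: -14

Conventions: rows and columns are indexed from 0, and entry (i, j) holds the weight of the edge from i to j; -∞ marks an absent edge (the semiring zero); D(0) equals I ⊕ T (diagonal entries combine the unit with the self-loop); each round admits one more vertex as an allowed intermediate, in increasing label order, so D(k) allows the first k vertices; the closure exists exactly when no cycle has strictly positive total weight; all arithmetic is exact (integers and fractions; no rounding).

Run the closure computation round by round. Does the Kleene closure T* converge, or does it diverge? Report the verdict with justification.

D(0):
  [0, 3, 9, 5, 2, -16, -6]
  [-6, 0, -13, -3, -9, -∞, 3]
  [-∞, -11, 0, 1, -12, 1, -∞]
  [-∞, -∞, -9, 0, -2, -∞, -∞]
  [-3, -15, -16, -∞, 0, -8, -20]
  [5, 5, -1, 2, 8, 0, -∞]
  [-∞, -∞, 4, -∞, 9, -4, 0]
D(1):
  [0, 3, 9, 5, 2, -16, -6]
  [-6, 0, 3, -1, -4, -22, 3]
  [-∞, -11, 0, 1, -12, 1, -∞]
  [-∞, -∞, -9, 0, -2, -∞, -∞]
  [-3, 0, 6, 2, 0, -8, -9]
  [5, 8, 14, 10, 8, 0, -1]
  [-∞, -∞, 4, -∞, 9, -4, 0]
D(2):
  [0, 3, 9, 5, 2, -16, 6]
  [-6, 0, 3, -1, -4, -22, 3]
  [-17, -11, 0, 1, -12, 1, -8]
  [-∞, -∞, -9, 0, -2, -∞, -∞]
  [-3, 0, 6, 2, 0, -8, 3]
  [5, 8, 14, 10, 8, 0, 11]
  [-∞, -∞, 4, -∞, 9, -4, 0]
Detection: at round 3, diagonal entry (5, 5) turns strictly positive.
Key observation: the cycle 5->0->2->5 has total weight 5 + 9 + 1, which is strictly positive.
Answer: DIVERGES — positive cycle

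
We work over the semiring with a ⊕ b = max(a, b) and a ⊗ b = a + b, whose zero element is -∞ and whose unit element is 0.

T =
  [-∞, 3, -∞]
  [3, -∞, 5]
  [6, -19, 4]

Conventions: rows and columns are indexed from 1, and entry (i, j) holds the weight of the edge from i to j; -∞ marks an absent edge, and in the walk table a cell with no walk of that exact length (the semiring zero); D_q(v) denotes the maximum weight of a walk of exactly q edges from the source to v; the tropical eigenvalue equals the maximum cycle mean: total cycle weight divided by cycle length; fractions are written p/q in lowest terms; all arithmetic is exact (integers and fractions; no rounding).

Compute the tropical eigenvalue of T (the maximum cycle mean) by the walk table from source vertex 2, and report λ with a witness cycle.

q=0: [-∞, 0, -∞]
q=1: [3, -∞, 5]
q=2: [11, 6, 9]
q=3: [15, 14, 13]
Optimal cycle mean attained by: cycle 1->2->3->1, total 3 + 5 + 6, length 3.
Answer: λ = 14/3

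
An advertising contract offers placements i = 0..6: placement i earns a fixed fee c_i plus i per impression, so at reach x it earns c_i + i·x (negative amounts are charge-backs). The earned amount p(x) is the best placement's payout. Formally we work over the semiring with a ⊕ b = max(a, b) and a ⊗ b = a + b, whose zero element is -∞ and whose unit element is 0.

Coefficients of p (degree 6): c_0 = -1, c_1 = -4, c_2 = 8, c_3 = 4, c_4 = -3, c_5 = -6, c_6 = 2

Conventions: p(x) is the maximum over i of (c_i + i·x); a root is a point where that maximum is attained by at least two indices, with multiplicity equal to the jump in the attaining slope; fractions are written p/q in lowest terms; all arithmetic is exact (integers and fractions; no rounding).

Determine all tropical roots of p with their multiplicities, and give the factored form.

hull edge (i=0, c=-1) to (i=2, c=8): slope 9/2, span 2
hull edge (i=2, c=8) to (i=6, c=2): slope -3/2, span 4
Factored form: p(x) = 2 ⊗ (x ⊕ (-9/2)) ⊗ (x ⊕ (-9/2)) ⊗ (x ⊕ 3/2) ⊗ (x ⊕ 3/2) ⊗ (x ⊕ 3/2) ⊗ (x ⊕ 3/2)
Answer: roots = -9/2 (mult 2), 3/2 (mult 4)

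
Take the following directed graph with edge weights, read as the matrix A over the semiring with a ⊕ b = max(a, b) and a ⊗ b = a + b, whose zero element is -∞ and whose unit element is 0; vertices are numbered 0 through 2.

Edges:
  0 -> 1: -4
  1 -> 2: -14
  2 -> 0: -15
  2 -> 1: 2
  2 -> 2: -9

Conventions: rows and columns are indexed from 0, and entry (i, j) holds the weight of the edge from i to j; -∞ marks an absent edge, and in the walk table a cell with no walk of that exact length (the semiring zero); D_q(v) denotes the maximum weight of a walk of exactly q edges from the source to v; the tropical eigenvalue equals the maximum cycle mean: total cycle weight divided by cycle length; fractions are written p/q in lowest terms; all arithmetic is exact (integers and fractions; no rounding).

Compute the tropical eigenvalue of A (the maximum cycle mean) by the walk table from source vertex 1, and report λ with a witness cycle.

q=0: [-∞, 0, -∞]
q=1: [-∞, -∞, -14]
q=2: [-29, -12, -23]
q=3: [-38, -21, -26]
Optimal cycle mean attained by: cycle 1->2->1, total (-14) + 2, length 2.
Answer: λ = -6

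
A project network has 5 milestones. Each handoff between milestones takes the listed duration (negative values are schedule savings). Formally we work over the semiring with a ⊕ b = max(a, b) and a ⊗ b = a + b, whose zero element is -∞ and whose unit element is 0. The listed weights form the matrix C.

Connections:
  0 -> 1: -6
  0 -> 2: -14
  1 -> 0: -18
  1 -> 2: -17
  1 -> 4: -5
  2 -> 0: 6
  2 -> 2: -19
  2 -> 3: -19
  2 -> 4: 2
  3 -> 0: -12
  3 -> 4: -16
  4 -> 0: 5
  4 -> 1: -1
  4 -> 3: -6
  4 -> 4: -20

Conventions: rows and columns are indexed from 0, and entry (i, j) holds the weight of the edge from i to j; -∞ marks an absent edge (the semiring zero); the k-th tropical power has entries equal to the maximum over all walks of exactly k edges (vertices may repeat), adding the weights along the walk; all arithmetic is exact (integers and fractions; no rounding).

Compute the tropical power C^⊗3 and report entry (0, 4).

C^⊗2:
  [-8, -∞, -23, -33, -11]
  [0, -6, -32, -11, -15]
  [7, 1, -8, -4, -17]
  [-11, -17, -26, -22, -36]
  [-15, -1, -9, -26, -6]
C^⊗3:
  [-6, -12, -22, -17, -21]
  [-10, -6, -14, -21, -11]
  [-2, 1, -7, -23, -4]
  [-20, -17, -25, -42, -22]
  [-1, -7, -18, -12, -6]
Key observation: the optimum is the walk 0->1->2->4, with weight (-6) + (-17) + 2 = -21.
Optimal value attained by: walk 0->1->2->4.
Answer: (C^⊗3)[0][4] = -21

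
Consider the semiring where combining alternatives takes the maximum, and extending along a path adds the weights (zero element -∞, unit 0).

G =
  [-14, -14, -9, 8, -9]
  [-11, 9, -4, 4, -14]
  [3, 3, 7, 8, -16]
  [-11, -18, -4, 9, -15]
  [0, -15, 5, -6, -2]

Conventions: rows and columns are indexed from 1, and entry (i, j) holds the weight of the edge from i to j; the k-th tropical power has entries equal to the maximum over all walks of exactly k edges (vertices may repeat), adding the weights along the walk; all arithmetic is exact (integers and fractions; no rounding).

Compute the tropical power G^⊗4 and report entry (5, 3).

G^⊗2:
  [-3, -5, 4, 17, -7]
  [-1, 18, 5, 13, -5]
  [10, 12, 14, 17, -6]
  [-1, -1, 5, 18, -6]
  [8, 8, 12, 13, -4]
G^⊗3:
  [7, 7, 13, 26, 2]
  [8, 27, 14, 22, 4]
  [17, 21, 21, 26, 2]
  [8, 8, 14, 27, 3]
  [15, 17, 19, 22, -1]
G^⊗4:
  [16, 16, 22, 35, 11]
  [17, 36, 23, 31, 13]
  [24, 30, 28, 35, 11]
  [17, 17, 23, 36, 12]
  [22, 26, 26, 31, 7]
Key observation: the optimum is the walk 5->3->3->3->3, with weight 5 + 7 + 7 + 7 = 26.
Optimal value attained by: walk 5->3->3->3->3.
Answer: (G^⊗4)[5][3] = 26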